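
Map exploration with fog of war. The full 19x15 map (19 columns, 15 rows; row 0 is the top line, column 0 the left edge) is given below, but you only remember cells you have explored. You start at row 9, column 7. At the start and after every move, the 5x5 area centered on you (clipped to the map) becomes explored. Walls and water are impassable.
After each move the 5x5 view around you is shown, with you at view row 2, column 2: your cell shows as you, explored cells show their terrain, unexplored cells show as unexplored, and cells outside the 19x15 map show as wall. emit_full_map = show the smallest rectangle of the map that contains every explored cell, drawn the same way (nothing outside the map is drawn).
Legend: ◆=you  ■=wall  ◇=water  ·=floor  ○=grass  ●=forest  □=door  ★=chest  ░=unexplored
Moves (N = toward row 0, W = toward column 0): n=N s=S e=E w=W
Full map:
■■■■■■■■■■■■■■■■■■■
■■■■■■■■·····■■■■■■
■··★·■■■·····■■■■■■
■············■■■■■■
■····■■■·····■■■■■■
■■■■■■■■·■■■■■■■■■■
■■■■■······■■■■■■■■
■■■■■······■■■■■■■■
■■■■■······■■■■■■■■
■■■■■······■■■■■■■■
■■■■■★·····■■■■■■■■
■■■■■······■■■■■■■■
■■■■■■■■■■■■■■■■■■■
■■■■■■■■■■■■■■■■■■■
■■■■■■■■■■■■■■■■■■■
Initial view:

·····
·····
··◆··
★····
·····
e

·····
·····
··◆··
·····
·····

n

·····
·····
··◆··
·····
·····

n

■■·■■
·····
··◆··
·····
·····

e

■·■■■
····■
··◆·■
····■
····■

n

■····
■·■■■
··◆·■
····■
····■

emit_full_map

░░■····
░■■·■■■
░···◆·■
······■
······■
······■
★·····░
······░

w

■■···
■■·■■
··◆··
·····
·····

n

·····
■■···
■■◆■■
·····
·····

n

■■···
·····
■■◆··
■■·■■
·····

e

■····
·····
■·◆··
■·■■■
····■

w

■■···
·····
■■◆··
■■·■■
·····

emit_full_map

░■■····
░······
░■■◆···
░■■·■■■
░·····■
······■
······■
······■
★·····░
······░

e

■····
·····
■·◆··
■·■■■
····■

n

■····
■····
··◆··
■····
■·■■■

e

·····
·····
··◆··
·····
·■■■■

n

■■■■■
·····
··◆··
·····
·····

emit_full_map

░░░■■■■■
░░■·····
░■■··◆··
░·······
░■■·····
░■■·■■■■
░·····■░
······■░
······■░
······■░
★·····░░
······░░


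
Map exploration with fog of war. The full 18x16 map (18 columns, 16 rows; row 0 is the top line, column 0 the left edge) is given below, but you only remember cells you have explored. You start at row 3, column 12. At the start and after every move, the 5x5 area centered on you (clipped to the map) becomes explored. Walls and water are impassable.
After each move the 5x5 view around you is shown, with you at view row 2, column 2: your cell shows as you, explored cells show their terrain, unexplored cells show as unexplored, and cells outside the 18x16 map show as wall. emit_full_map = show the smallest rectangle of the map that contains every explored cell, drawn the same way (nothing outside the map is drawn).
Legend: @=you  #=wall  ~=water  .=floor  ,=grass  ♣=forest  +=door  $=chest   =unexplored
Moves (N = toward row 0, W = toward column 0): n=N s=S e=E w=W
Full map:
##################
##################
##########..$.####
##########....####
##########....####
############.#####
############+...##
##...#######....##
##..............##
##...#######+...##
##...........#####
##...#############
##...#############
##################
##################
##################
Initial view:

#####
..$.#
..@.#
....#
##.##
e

#####
.$.##
..@##
...##
#.###

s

.$.##
...##
..@##
#.###
#+...

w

..$.#
....#
..@.#
##.##
##+..

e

.$.##
...##
..@##
#.###
#+...

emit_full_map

######
..$.##
....##
...@##
##.###
##+...

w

..$.#
....#
..@.#
##.##
##+..

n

#####
..$.#
..@.#
....#
##.##

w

#####
#..$.
#.@..
#....
###.#

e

#####
..$.#
..@.#
....#
##.##

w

#####
#..$.
#.@..
#....
###.#

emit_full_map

#######
#..$.##
#.@..##
#....##
###.###
 ##+...


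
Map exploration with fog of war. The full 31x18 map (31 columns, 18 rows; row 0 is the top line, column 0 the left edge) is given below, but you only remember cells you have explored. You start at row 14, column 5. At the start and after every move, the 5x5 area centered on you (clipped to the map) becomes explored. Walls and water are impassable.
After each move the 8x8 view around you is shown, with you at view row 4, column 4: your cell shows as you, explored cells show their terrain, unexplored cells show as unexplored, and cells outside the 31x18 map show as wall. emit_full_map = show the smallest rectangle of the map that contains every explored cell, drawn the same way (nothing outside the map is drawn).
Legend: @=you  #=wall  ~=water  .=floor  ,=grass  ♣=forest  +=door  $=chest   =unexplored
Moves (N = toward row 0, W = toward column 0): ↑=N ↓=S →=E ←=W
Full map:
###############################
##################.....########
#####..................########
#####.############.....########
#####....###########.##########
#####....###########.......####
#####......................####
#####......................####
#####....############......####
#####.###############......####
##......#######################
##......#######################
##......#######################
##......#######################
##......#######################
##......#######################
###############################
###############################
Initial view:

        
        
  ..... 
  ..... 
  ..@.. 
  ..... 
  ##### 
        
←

        
        
  ......
  ......
  ..@...
  ......
  ######
        

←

#       
#       
# #.....
# #.....
# #.@...
# #.....
# ######
#       

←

##      
##      
####....
####....
####@...
####....
########
##      

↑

##      
##      
####... 
####....
####@...
####....
####....
########

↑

##      
##      
####... 
####... 
####@...
####....
####....
####....

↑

##      
##      
####### 
####... 
####@.. 
####....
####....
####....

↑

##      
##      
####### 
####### 
####@.. 
####... 
####....
####....

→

#       
#       
######. 
######. 
###.@.. 
###.... 
###.....
###.....

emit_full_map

#####.  
#####.  
##.@..  
##....  
##......
##......
##......
##......
########

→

        
        
#####.. 
#####.# 
##..@.. 
##..... 
##......
##......

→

        
        
####... 
####.## 
#...@.. 
#...... 
#...... 
#...... 

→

        
        
###.... 
###.### 
....@.# 
......# 
......# 
......  

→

        
        
##....# 
##.#### 
....@## 
.....## 
.....## 
.....   

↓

        
##....# 
##.#### 
.....## 
....@## 
.....## 
.....## 
.....   

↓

##....# 
##.#### 
.....## 
.....## 
....@## 
.....## 
.....## 
.....   

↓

##.#### 
.....## 
.....## 
.....## 
....@## 
.....## 
.....## 
#####   

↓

.....## 
.....## 
.....## 
.....## 
....@## 
.....## 
####### 
        

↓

.....## 
.....## 
.....## 
.....## 
....@## 
####### 
  ##### 
########

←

......##
......##
......##
......##
....@.##
########
  ######
########

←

#......#
#......#
#......#
#......#
#...@..#
########
  ######
########

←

##......
##......
##......
##......
##..@...
########
  ######
########

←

###.....
###.....
###.....
###.....
###.@...
########
# ######
########

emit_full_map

#####....#
#####.####
##......##
##......##
##......##
##......##
##......##
##.@....##
##########
 #########

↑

###.....
###.....
###.....
###.....
###.@...
###.....
########
# ######

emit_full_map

#####....#
#####.####
##......##
##......##
##......##
##......##
##.@....##
##......##
##########
 #########


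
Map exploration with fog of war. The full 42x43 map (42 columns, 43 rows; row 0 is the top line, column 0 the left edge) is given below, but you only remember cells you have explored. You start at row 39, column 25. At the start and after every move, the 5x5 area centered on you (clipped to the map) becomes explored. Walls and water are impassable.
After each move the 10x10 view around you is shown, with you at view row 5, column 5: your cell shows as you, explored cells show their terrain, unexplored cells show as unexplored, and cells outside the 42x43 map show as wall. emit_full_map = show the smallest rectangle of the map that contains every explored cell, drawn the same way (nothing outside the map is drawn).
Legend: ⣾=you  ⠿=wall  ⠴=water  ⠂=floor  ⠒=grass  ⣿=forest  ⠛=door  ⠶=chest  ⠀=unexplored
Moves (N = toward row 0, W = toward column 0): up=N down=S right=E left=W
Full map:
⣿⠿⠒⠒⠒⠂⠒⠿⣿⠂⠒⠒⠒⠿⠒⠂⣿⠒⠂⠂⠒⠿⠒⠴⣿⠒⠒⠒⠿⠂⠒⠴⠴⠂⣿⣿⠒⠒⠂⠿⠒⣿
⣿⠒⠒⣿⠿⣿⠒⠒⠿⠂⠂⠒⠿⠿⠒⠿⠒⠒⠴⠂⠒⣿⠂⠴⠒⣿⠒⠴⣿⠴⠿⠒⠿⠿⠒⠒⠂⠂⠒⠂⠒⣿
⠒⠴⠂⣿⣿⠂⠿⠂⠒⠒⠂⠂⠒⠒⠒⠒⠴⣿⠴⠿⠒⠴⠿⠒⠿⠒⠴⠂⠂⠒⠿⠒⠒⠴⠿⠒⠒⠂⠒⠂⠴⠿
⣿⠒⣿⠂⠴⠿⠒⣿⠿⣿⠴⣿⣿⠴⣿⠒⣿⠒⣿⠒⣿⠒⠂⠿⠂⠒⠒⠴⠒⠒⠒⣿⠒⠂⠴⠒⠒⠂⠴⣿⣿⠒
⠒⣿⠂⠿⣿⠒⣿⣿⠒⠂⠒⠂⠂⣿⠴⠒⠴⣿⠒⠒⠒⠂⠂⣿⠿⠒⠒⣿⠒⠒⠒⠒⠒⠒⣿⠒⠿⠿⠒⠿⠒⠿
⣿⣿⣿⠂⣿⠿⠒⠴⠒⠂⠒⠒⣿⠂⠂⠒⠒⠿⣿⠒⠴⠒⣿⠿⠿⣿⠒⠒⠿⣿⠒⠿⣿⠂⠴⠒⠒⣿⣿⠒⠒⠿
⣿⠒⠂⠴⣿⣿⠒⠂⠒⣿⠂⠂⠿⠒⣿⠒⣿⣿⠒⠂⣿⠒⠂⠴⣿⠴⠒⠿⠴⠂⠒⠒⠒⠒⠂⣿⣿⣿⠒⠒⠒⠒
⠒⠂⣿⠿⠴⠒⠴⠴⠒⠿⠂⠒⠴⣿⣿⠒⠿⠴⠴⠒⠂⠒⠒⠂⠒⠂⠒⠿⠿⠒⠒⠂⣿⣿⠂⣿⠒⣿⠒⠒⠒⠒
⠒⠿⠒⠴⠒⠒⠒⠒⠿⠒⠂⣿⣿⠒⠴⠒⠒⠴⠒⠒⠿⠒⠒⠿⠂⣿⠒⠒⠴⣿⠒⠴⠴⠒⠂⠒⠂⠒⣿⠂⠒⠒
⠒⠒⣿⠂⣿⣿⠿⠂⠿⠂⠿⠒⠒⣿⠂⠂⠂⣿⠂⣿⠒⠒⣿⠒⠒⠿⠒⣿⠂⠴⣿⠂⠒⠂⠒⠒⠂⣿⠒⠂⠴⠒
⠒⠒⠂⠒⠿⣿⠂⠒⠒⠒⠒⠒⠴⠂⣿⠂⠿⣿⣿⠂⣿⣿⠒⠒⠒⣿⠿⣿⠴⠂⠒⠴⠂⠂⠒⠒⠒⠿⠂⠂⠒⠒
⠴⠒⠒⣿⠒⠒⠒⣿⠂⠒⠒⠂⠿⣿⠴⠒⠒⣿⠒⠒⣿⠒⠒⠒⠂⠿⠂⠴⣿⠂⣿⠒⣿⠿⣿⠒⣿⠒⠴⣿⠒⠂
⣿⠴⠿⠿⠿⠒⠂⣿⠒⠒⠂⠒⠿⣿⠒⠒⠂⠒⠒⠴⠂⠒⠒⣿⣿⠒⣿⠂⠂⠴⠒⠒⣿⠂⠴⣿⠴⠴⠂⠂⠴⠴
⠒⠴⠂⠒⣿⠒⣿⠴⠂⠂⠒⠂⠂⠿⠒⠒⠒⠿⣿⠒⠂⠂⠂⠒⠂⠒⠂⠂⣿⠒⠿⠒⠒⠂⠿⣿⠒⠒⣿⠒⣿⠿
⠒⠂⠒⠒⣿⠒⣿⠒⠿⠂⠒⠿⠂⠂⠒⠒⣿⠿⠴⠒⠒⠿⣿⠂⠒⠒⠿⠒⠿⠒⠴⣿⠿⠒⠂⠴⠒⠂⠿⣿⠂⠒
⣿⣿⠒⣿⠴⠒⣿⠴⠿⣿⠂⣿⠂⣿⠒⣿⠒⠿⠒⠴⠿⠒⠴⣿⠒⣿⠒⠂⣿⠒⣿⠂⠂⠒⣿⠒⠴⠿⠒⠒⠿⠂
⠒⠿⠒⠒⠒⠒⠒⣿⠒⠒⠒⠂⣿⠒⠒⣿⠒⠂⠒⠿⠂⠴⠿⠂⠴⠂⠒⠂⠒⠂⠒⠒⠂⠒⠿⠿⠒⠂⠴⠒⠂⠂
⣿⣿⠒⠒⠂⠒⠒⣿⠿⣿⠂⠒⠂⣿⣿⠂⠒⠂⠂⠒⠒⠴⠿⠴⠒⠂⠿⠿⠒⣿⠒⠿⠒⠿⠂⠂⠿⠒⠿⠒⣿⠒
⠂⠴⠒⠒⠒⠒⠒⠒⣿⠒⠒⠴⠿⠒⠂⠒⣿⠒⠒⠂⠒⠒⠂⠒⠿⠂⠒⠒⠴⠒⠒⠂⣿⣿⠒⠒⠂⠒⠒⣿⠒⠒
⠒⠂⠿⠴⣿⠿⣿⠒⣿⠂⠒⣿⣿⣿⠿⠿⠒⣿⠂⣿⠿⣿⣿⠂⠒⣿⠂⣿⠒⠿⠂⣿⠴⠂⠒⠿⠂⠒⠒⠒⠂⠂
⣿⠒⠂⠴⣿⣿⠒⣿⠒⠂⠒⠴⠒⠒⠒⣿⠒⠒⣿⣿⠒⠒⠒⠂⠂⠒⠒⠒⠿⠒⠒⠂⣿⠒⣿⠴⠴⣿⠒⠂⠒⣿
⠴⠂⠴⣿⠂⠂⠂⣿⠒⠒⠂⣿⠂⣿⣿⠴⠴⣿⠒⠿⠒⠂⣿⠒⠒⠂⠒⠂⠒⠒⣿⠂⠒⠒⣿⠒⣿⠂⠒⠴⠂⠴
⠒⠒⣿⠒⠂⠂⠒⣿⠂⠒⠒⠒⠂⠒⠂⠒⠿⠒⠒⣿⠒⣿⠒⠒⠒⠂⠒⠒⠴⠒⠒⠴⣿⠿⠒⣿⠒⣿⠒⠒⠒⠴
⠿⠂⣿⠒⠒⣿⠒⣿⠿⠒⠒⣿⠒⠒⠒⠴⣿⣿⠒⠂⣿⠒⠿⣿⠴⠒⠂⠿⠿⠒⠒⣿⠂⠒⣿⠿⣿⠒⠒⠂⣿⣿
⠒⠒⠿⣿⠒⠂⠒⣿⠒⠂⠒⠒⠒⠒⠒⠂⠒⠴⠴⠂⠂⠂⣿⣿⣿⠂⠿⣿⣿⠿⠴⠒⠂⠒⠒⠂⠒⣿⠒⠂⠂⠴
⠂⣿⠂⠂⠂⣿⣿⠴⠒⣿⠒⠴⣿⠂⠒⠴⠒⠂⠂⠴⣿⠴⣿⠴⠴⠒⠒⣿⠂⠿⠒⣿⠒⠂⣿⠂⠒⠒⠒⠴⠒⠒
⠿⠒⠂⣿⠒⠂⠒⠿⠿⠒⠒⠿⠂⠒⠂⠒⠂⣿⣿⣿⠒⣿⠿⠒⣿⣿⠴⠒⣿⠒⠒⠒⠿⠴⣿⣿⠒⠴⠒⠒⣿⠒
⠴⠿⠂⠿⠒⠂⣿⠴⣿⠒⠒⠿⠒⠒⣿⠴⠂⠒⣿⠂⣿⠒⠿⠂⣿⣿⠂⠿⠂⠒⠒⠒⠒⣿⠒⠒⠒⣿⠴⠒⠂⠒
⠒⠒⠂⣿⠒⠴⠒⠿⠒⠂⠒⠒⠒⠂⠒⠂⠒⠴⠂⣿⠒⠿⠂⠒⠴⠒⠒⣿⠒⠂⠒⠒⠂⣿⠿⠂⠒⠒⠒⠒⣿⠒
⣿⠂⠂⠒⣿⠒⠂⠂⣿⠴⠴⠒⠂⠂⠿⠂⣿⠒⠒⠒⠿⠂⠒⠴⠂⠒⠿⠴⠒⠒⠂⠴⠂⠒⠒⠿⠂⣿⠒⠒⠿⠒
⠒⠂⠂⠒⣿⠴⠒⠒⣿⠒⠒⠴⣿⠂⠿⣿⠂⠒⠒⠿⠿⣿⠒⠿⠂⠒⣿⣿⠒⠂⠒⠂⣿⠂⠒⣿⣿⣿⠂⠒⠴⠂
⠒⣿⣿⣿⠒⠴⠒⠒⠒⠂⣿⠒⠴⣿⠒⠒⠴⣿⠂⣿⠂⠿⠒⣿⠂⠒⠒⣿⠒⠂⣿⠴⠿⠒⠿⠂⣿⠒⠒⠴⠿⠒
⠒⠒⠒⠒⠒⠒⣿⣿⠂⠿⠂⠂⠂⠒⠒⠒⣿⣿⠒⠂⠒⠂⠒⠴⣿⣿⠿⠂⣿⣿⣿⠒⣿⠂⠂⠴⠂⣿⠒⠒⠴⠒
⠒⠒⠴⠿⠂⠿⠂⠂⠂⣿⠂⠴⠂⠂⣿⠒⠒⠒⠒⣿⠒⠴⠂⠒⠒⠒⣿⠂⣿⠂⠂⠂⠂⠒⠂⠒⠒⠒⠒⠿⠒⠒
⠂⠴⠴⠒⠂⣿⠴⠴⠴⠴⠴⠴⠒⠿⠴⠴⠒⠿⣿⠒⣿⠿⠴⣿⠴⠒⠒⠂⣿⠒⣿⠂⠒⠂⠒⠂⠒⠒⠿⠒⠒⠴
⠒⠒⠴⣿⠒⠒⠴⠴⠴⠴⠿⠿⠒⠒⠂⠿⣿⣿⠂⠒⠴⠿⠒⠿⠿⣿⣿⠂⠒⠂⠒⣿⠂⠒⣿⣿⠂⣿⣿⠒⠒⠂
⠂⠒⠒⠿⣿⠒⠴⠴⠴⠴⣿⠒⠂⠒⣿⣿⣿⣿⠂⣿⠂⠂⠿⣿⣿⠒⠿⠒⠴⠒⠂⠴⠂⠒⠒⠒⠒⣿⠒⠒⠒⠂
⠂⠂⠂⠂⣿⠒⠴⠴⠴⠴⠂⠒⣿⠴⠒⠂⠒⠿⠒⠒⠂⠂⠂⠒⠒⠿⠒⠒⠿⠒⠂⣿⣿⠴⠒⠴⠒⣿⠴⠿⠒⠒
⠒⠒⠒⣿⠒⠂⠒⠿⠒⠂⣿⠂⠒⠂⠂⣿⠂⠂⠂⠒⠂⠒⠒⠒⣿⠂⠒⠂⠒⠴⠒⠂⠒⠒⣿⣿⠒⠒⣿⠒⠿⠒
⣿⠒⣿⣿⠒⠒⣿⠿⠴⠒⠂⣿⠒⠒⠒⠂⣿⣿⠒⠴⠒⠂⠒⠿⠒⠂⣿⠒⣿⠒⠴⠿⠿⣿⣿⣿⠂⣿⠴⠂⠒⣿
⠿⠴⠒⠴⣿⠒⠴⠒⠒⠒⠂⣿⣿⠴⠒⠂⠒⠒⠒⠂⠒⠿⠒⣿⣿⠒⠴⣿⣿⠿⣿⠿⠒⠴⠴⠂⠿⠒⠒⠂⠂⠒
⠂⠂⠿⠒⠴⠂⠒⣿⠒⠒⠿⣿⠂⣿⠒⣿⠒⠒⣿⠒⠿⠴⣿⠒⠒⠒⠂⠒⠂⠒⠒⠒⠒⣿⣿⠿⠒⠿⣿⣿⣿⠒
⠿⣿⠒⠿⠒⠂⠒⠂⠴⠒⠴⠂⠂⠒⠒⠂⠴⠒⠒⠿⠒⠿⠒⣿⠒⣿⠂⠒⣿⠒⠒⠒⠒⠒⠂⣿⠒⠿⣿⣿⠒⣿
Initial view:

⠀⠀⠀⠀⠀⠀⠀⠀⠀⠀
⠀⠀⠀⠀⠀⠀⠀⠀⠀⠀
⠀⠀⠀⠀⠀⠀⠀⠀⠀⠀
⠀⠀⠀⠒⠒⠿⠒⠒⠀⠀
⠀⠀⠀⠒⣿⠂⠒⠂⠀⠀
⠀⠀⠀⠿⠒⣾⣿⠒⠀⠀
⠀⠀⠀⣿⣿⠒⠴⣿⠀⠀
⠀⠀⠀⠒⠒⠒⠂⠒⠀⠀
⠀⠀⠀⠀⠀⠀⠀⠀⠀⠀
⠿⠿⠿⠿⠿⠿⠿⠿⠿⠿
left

⠀⠀⠀⠀⠀⠀⠀⠀⠀⠀
⠀⠀⠀⠀⠀⠀⠀⠀⠀⠀
⠀⠀⠀⠀⠀⠀⠀⠀⠀⠀
⠀⠀⠀⠂⠒⠒⠿⠒⠒⠀
⠀⠀⠀⠒⠒⣿⠂⠒⠂⠀
⠀⠀⠀⠒⠿⣾⠂⣿⠒⠀
⠀⠀⠀⠒⣿⣿⠒⠴⣿⠀
⠀⠀⠀⣿⠒⠒⠒⠂⠒⠀
⠀⠀⠀⠀⠀⠀⠀⠀⠀⠀
⠿⠿⠿⠿⠿⠿⠿⠿⠿⠿

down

⠀⠀⠀⠀⠀⠀⠀⠀⠀⠀
⠀⠀⠀⠀⠀⠀⠀⠀⠀⠀
⠀⠀⠀⠂⠒⠒⠿⠒⠒⠀
⠀⠀⠀⠒⠒⣿⠂⠒⠂⠀
⠀⠀⠀⠒⠿⠒⠂⣿⠒⠀
⠀⠀⠀⠒⣿⣾⠒⠴⣿⠀
⠀⠀⠀⣿⠒⠒⠒⠂⠒⠀
⠀⠀⠀⠒⣿⠒⣿⠂⠀⠀
⠿⠿⠿⠿⠿⠿⠿⠿⠿⠿
⠿⠿⠿⠿⠿⠿⠿⠿⠿⠿

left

⠀⠀⠀⠀⠀⠀⠀⠀⠀⠀
⠀⠀⠀⠀⠀⠀⠀⠀⠀⠀
⠀⠀⠀⠀⠂⠒⠒⠿⠒⠒
⠀⠀⠀⠒⠒⠒⣿⠂⠒⠂
⠀⠀⠀⠂⠒⠿⠒⠂⣿⠒
⠀⠀⠀⠿⠒⣾⣿⠒⠴⣿
⠀⠀⠀⠴⣿⠒⠒⠒⠂⠒
⠀⠀⠀⠿⠒⣿⠒⣿⠂⠀
⠿⠿⠿⠿⠿⠿⠿⠿⠿⠿
⠿⠿⠿⠿⠿⠿⠿⠿⠿⠿

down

⠀⠀⠀⠀⠀⠀⠀⠀⠀⠀
⠀⠀⠀⠀⠂⠒⠒⠿⠒⠒
⠀⠀⠀⠒⠒⠒⣿⠂⠒⠂
⠀⠀⠀⠂⠒⠿⠒⠂⣿⠒
⠀⠀⠀⠿⠒⣿⣿⠒⠴⣿
⠀⠀⠀⠴⣿⣾⠒⠒⠂⠒
⠀⠀⠀⠿⠒⣿⠒⣿⠂⠀
⠿⠿⠿⠿⠿⠿⠿⠿⠿⠿
⠿⠿⠿⠿⠿⠿⠿⠿⠿⠿
⠿⠿⠿⠿⠿⠿⠿⠿⠿⠿

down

⠀⠀⠀⠀⠂⠒⠒⠿⠒⠒
⠀⠀⠀⠒⠒⠒⣿⠂⠒⠂
⠀⠀⠀⠂⠒⠿⠒⠂⣿⠒
⠀⠀⠀⠿⠒⣿⣿⠒⠴⣿
⠀⠀⠀⠴⣿⠒⠒⠒⠂⠒
⠀⠀⠀⠿⠒⣾⠒⣿⠂⠀
⠿⠿⠿⠿⠿⠿⠿⠿⠿⠿
⠿⠿⠿⠿⠿⠿⠿⠿⠿⠿
⠿⠿⠿⠿⠿⠿⠿⠿⠿⠿
⠿⠿⠿⠿⠿⠿⠿⠿⠿⠿

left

⠀⠀⠀⠀⠀⠂⠒⠒⠿⠒
⠀⠀⠀⠀⠒⠒⠒⣿⠂⠒
⠀⠀⠀⠀⠂⠒⠿⠒⠂⣿
⠀⠀⠀⠒⠿⠒⣿⣿⠒⠴
⠀⠀⠀⠿⠴⣿⠒⠒⠒⠂
⠀⠀⠀⠒⠿⣾⣿⠒⣿⠂
⠿⠿⠿⠿⠿⠿⠿⠿⠿⠿
⠿⠿⠿⠿⠿⠿⠿⠿⠿⠿
⠿⠿⠿⠿⠿⠿⠿⠿⠿⠿
⠿⠿⠿⠿⠿⠿⠿⠿⠿⠿

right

⠀⠀⠀⠀⠂⠒⠒⠿⠒⠒
⠀⠀⠀⠒⠒⠒⣿⠂⠒⠂
⠀⠀⠀⠂⠒⠿⠒⠂⣿⠒
⠀⠀⠒⠿⠒⣿⣿⠒⠴⣿
⠀⠀⠿⠴⣿⠒⠒⠒⠂⠒
⠀⠀⠒⠿⠒⣾⠒⣿⠂⠀
⠿⠿⠿⠿⠿⠿⠿⠿⠿⠿
⠿⠿⠿⠿⠿⠿⠿⠿⠿⠿
⠿⠿⠿⠿⠿⠿⠿⠿⠿⠿
⠿⠿⠿⠿⠿⠿⠿⠿⠿⠿

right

⠀⠀⠀⠂⠒⠒⠿⠒⠒⠀
⠀⠀⠒⠒⠒⣿⠂⠒⠂⠀
⠀⠀⠂⠒⠿⠒⠂⣿⠒⠀
⠀⠒⠿⠒⣿⣿⠒⠴⣿⠀
⠀⠿⠴⣿⠒⠒⠒⠂⠒⠀
⠀⠒⠿⠒⣿⣾⣿⠂⠀⠀
⠿⠿⠿⠿⠿⠿⠿⠿⠿⠿
⠿⠿⠿⠿⠿⠿⠿⠿⠿⠿
⠿⠿⠿⠿⠿⠿⠿⠿⠿⠿
⠿⠿⠿⠿⠿⠿⠿⠿⠿⠿

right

⠀⠀⠂⠒⠒⠿⠒⠒⠀⠀
⠀⠒⠒⠒⣿⠂⠒⠂⠀⠀
⠀⠂⠒⠿⠒⠂⣿⠒⠀⠀
⠒⠿⠒⣿⣿⠒⠴⣿⠀⠀
⠿⠴⣿⠒⠒⠒⠂⠒⠀⠀
⠒⠿⠒⣿⠒⣾⠂⠒⠀⠀
⠿⠿⠿⠿⠿⠿⠿⠿⠿⠿
⠿⠿⠿⠿⠿⠿⠿⠿⠿⠿
⠿⠿⠿⠿⠿⠿⠿⠿⠿⠿
⠿⠿⠿⠿⠿⠿⠿⠿⠿⠿

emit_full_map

⠀⠀⠂⠒⠒⠿⠒⠒
⠀⠒⠒⠒⣿⠂⠒⠂
⠀⠂⠒⠿⠒⠂⣿⠒
⠒⠿⠒⣿⣿⠒⠴⣿
⠿⠴⣿⠒⠒⠒⠂⠒
⠒⠿⠒⣿⠒⣾⠂⠒

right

⠀⠂⠒⠒⠿⠒⠒⠀⠀⠀
⠒⠒⠒⣿⠂⠒⠂⠀⠀⠀
⠂⠒⠿⠒⠂⣿⠒⠀⠀⠀
⠿⠒⣿⣿⠒⠴⣿⣿⠀⠀
⠴⣿⠒⠒⠒⠂⠒⠂⠀⠀
⠿⠒⣿⠒⣿⣾⠒⣿⠀⠀
⠿⠿⠿⠿⠿⠿⠿⠿⠿⠿
⠿⠿⠿⠿⠿⠿⠿⠿⠿⠿
⠿⠿⠿⠿⠿⠿⠿⠿⠿⠿
⠿⠿⠿⠿⠿⠿⠿⠿⠿⠿

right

⠂⠒⠒⠿⠒⠒⠀⠀⠀⠀
⠒⠒⣿⠂⠒⠂⠀⠀⠀⠀
⠒⠿⠒⠂⣿⠒⠀⠀⠀⠀
⠒⣿⣿⠒⠴⣿⣿⠿⠀⠀
⣿⠒⠒⠒⠂⠒⠂⠒⠀⠀
⠒⣿⠒⣿⠂⣾⣿⠒⠀⠀
⠿⠿⠿⠿⠿⠿⠿⠿⠿⠿
⠿⠿⠿⠿⠿⠿⠿⠿⠿⠿
⠿⠿⠿⠿⠿⠿⠿⠿⠿⠿
⠿⠿⠿⠿⠿⠿⠿⠿⠿⠿

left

⠀⠂⠒⠒⠿⠒⠒⠀⠀⠀
⠒⠒⠒⣿⠂⠒⠂⠀⠀⠀
⠂⠒⠿⠒⠂⣿⠒⠀⠀⠀
⠿⠒⣿⣿⠒⠴⣿⣿⠿⠀
⠴⣿⠒⠒⠒⠂⠒⠂⠒⠀
⠿⠒⣿⠒⣿⣾⠒⣿⠒⠀
⠿⠿⠿⠿⠿⠿⠿⠿⠿⠿
⠿⠿⠿⠿⠿⠿⠿⠿⠿⠿
⠿⠿⠿⠿⠿⠿⠿⠿⠿⠿
⠿⠿⠿⠿⠿⠿⠿⠿⠿⠿

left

⠀⠀⠂⠒⠒⠿⠒⠒⠀⠀
⠀⠒⠒⠒⣿⠂⠒⠂⠀⠀
⠀⠂⠒⠿⠒⠂⣿⠒⠀⠀
⠒⠿⠒⣿⣿⠒⠴⣿⣿⠿
⠿⠴⣿⠒⠒⠒⠂⠒⠂⠒
⠒⠿⠒⣿⠒⣾⠂⠒⣿⠒
⠿⠿⠿⠿⠿⠿⠿⠿⠿⠿
⠿⠿⠿⠿⠿⠿⠿⠿⠿⠿
⠿⠿⠿⠿⠿⠿⠿⠿⠿⠿
⠿⠿⠿⠿⠿⠿⠿⠿⠿⠿

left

⠀⠀⠀⠂⠒⠒⠿⠒⠒⠀
⠀⠀⠒⠒⠒⣿⠂⠒⠂⠀
⠀⠀⠂⠒⠿⠒⠂⣿⠒⠀
⠀⠒⠿⠒⣿⣿⠒⠴⣿⣿
⠀⠿⠴⣿⠒⠒⠒⠂⠒⠂
⠀⠒⠿⠒⣿⣾⣿⠂⠒⣿
⠿⠿⠿⠿⠿⠿⠿⠿⠿⠿
⠿⠿⠿⠿⠿⠿⠿⠿⠿⠿
⠿⠿⠿⠿⠿⠿⠿⠿⠿⠿
⠿⠿⠿⠿⠿⠿⠿⠿⠿⠿

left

⠀⠀⠀⠀⠂⠒⠒⠿⠒⠒
⠀⠀⠀⠒⠒⠒⣿⠂⠒⠂
⠀⠀⠀⠂⠒⠿⠒⠂⣿⠒
⠀⠀⠒⠿⠒⣿⣿⠒⠴⣿
⠀⠀⠿⠴⣿⠒⠒⠒⠂⠒
⠀⠀⠒⠿⠒⣾⠒⣿⠂⠒
⠿⠿⠿⠿⠿⠿⠿⠿⠿⠿
⠿⠿⠿⠿⠿⠿⠿⠿⠿⠿
⠿⠿⠿⠿⠿⠿⠿⠿⠿⠿
⠿⠿⠿⠿⠿⠿⠿⠿⠿⠿

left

⠀⠀⠀⠀⠀⠂⠒⠒⠿⠒
⠀⠀⠀⠀⠒⠒⠒⣿⠂⠒
⠀⠀⠀⠀⠂⠒⠿⠒⠂⣿
⠀⠀⠀⠒⠿⠒⣿⣿⠒⠴
⠀⠀⠀⠿⠴⣿⠒⠒⠒⠂
⠀⠀⠀⠒⠿⣾⣿⠒⣿⠂
⠿⠿⠿⠿⠿⠿⠿⠿⠿⠿
⠿⠿⠿⠿⠿⠿⠿⠿⠿⠿
⠿⠿⠿⠿⠿⠿⠿⠿⠿⠿
⠿⠿⠿⠿⠿⠿⠿⠿⠿⠿

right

⠀⠀⠀⠀⠂⠒⠒⠿⠒⠒
⠀⠀⠀⠒⠒⠒⣿⠂⠒⠂
⠀⠀⠀⠂⠒⠿⠒⠂⣿⠒
⠀⠀⠒⠿⠒⣿⣿⠒⠴⣿
⠀⠀⠿⠴⣿⠒⠒⠒⠂⠒
⠀⠀⠒⠿⠒⣾⠒⣿⠂⠒
⠿⠿⠿⠿⠿⠿⠿⠿⠿⠿
⠿⠿⠿⠿⠿⠿⠿⠿⠿⠿
⠿⠿⠿⠿⠿⠿⠿⠿⠿⠿
⠿⠿⠿⠿⠿⠿⠿⠿⠿⠿

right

⠀⠀⠀⠂⠒⠒⠿⠒⠒⠀
⠀⠀⠒⠒⠒⣿⠂⠒⠂⠀
⠀⠀⠂⠒⠿⠒⠂⣿⠒⠀
⠀⠒⠿⠒⣿⣿⠒⠴⣿⣿
⠀⠿⠴⣿⠒⠒⠒⠂⠒⠂
⠀⠒⠿⠒⣿⣾⣿⠂⠒⣿
⠿⠿⠿⠿⠿⠿⠿⠿⠿⠿
⠿⠿⠿⠿⠿⠿⠿⠿⠿⠿
⠿⠿⠿⠿⠿⠿⠿⠿⠿⠿
⠿⠿⠿⠿⠿⠿⠿⠿⠿⠿

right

⠀⠀⠂⠒⠒⠿⠒⠒⠀⠀
⠀⠒⠒⠒⣿⠂⠒⠂⠀⠀
⠀⠂⠒⠿⠒⠂⣿⠒⠀⠀
⠒⠿⠒⣿⣿⠒⠴⣿⣿⠿
⠿⠴⣿⠒⠒⠒⠂⠒⠂⠒
⠒⠿⠒⣿⠒⣾⠂⠒⣿⠒
⠿⠿⠿⠿⠿⠿⠿⠿⠿⠿
⠿⠿⠿⠿⠿⠿⠿⠿⠿⠿
⠿⠿⠿⠿⠿⠿⠿⠿⠿⠿
⠿⠿⠿⠿⠿⠿⠿⠿⠿⠿


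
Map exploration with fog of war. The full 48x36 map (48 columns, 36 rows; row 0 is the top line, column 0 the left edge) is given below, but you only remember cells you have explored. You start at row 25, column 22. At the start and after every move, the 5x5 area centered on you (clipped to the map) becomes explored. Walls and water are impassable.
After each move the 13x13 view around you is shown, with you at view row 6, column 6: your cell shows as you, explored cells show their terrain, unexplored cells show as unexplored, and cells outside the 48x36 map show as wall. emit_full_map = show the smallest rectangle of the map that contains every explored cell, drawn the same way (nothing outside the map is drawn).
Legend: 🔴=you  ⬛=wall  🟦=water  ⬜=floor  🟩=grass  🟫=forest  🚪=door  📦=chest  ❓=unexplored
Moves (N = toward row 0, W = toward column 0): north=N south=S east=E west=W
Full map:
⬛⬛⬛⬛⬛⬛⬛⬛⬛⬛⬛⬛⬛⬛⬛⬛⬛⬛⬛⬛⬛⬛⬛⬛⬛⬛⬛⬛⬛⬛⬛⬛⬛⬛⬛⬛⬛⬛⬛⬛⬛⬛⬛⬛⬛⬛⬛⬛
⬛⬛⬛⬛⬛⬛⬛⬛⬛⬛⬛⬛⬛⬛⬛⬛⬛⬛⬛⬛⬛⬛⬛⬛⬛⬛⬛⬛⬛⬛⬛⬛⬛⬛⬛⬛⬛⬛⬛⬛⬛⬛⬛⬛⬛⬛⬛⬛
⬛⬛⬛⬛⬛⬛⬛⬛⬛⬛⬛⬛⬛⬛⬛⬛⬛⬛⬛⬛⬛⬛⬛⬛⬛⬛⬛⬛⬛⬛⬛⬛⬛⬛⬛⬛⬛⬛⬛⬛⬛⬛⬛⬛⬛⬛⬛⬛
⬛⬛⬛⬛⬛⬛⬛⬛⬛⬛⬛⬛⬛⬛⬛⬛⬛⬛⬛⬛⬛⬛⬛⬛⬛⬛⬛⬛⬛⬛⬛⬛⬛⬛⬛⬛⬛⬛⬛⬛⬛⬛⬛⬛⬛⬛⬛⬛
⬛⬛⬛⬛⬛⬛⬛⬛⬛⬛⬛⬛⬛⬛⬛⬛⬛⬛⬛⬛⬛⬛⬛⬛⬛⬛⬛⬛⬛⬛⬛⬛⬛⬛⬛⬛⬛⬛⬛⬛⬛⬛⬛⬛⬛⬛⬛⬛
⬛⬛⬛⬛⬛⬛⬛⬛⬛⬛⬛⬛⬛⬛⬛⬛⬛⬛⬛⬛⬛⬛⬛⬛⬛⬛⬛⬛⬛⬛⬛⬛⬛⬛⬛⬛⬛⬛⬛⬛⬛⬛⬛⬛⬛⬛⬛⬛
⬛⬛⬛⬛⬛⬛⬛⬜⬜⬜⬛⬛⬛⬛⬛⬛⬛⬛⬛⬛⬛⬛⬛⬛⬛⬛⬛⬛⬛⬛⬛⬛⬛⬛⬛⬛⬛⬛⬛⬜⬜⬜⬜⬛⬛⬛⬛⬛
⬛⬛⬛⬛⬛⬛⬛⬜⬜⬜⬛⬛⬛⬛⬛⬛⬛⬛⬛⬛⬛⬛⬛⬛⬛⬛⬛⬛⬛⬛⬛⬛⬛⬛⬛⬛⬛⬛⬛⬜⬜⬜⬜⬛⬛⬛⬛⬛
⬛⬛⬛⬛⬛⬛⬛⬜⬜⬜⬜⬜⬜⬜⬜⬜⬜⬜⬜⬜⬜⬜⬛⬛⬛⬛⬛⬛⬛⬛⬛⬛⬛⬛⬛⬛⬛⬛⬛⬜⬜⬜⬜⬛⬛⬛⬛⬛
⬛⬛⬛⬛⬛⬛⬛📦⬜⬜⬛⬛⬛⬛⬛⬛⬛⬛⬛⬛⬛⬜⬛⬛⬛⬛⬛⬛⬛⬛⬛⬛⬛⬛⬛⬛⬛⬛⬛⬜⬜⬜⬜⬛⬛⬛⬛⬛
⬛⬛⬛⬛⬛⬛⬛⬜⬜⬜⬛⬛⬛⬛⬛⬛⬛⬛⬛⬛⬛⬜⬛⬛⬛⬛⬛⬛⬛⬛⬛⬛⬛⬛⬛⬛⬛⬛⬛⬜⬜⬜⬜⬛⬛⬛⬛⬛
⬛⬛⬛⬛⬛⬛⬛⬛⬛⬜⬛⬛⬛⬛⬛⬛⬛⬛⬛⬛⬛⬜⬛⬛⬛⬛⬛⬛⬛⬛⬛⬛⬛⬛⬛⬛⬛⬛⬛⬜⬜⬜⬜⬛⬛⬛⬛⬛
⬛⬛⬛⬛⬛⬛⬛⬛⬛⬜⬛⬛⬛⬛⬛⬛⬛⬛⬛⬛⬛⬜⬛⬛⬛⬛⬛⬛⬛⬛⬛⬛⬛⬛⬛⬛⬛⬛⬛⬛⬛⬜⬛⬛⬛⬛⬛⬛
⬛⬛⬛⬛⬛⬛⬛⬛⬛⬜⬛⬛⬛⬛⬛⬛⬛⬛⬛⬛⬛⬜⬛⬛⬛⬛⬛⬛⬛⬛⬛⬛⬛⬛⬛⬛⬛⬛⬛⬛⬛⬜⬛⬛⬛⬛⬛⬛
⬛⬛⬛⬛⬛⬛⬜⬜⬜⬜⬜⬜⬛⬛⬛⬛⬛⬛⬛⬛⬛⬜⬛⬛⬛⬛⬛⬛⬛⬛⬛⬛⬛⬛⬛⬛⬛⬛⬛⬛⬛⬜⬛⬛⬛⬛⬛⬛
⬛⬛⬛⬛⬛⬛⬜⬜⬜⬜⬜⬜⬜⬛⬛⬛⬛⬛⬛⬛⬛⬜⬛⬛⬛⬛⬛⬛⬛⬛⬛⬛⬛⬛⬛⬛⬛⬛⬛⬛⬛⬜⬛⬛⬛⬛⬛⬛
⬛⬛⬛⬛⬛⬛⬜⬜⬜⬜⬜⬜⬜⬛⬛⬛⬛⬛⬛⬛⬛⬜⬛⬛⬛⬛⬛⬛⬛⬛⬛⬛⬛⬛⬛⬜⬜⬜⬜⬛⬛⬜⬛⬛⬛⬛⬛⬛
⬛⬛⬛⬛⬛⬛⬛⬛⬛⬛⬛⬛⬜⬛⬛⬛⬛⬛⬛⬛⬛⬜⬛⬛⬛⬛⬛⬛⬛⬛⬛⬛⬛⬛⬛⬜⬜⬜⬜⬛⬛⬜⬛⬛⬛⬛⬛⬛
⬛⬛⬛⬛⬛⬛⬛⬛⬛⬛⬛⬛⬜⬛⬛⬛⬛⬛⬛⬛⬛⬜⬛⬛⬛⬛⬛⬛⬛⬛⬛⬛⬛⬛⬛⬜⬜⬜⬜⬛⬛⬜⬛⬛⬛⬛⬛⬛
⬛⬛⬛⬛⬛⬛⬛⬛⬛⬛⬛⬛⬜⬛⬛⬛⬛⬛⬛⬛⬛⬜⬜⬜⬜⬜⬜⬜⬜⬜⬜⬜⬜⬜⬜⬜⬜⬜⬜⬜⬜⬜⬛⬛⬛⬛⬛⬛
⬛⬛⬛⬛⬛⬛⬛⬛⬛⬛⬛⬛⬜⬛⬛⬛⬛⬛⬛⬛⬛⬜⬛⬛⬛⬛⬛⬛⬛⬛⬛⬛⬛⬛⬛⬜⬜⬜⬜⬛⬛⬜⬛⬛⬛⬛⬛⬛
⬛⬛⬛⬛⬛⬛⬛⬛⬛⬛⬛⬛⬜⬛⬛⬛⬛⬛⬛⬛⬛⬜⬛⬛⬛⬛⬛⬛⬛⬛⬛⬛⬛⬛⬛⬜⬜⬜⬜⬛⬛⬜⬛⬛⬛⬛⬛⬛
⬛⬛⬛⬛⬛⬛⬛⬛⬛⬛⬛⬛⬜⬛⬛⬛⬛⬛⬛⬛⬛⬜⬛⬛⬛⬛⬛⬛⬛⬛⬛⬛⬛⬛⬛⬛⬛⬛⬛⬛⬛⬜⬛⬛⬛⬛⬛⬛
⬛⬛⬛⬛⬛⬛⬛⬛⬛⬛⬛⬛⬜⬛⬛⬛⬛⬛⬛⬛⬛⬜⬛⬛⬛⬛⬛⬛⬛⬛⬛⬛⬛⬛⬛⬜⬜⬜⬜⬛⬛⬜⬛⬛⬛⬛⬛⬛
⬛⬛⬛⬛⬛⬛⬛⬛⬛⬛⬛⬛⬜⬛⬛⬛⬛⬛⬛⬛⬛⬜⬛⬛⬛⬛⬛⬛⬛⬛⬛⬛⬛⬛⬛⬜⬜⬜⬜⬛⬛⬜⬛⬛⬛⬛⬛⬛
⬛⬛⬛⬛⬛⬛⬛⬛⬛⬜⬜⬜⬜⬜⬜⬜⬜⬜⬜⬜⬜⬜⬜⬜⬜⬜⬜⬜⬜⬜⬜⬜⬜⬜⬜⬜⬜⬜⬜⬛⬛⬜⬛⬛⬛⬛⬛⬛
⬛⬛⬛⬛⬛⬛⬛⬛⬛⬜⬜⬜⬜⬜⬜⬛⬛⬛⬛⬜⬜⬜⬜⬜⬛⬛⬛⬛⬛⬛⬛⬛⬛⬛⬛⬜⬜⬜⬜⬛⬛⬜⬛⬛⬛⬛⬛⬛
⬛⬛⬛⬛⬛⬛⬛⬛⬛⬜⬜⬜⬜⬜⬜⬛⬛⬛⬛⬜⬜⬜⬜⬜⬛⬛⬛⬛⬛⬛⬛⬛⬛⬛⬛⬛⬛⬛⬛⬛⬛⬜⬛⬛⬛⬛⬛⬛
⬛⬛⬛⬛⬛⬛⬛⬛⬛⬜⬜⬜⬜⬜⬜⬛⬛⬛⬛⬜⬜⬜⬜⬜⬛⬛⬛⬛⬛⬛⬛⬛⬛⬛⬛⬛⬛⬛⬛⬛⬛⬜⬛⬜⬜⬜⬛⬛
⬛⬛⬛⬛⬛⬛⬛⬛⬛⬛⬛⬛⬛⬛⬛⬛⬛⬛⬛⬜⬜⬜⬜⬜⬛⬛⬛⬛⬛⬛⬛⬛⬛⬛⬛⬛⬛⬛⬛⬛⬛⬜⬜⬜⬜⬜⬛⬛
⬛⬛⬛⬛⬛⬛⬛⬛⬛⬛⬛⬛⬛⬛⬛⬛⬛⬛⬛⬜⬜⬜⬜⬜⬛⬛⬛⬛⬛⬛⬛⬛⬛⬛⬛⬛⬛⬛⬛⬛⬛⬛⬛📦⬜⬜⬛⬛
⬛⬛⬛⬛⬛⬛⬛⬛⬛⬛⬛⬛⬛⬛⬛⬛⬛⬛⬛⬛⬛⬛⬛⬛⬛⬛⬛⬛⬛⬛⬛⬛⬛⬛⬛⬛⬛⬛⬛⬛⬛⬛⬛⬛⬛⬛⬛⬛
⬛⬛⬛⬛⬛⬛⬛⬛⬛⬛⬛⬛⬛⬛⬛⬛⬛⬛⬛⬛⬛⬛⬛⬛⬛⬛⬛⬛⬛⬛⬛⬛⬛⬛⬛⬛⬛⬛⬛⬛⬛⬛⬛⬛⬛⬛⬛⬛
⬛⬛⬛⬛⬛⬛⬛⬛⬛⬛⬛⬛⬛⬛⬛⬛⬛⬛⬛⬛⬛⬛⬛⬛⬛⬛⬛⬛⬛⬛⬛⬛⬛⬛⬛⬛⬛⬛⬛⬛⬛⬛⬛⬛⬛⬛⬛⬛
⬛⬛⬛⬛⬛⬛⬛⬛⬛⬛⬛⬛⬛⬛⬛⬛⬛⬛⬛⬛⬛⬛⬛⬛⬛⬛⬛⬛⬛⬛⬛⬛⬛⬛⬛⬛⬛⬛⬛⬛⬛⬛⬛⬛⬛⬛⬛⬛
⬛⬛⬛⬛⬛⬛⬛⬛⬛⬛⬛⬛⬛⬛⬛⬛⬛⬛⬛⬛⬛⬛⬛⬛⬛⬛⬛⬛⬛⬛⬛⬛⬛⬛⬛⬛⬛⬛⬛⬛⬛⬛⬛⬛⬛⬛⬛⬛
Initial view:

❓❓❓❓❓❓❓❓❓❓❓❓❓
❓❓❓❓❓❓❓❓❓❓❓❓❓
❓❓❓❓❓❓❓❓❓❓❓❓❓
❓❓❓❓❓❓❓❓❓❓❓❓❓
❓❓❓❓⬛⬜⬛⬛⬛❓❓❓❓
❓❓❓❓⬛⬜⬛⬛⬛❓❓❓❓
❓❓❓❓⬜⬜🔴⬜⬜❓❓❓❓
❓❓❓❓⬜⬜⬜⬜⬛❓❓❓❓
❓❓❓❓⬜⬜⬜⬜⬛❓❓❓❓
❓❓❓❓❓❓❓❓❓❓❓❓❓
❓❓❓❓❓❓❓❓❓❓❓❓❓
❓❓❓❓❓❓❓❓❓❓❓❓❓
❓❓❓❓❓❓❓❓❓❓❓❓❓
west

❓❓❓❓❓❓❓❓❓❓❓❓❓
❓❓❓❓❓❓❓❓❓❓❓❓❓
❓❓❓❓❓❓❓❓❓❓❓❓❓
❓❓❓❓❓❓❓❓❓❓❓❓❓
❓❓❓❓⬛⬛⬜⬛⬛⬛❓❓❓
❓❓❓❓⬛⬛⬜⬛⬛⬛❓❓❓
❓❓❓❓⬜⬜🔴⬜⬜⬜❓❓❓
❓❓❓❓⬜⬜⬜⬜⬜⬛❓❓❓
❓❓❓❓⬜⬜⬜⬜⬜⬛❓❓❓
❓❓❓❓❓❓❓❓❓❓❓❓❓
❓❓❓❓❓❓❓❓❓❓❓❓❓
❓❓❓❓❓❓❓❓❓❓❓❓❓
❓❓❓❓❓❓❓❓❓❓❓❓❓

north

❓❓❓❓❓❓❓❓❓❓❓❓❓
❓❓❓❓❓❓❓❓❓❓❓❓❓
❓❓❓❓❓❓❓❓❓❓❓❓❓
❓❓❓❓❓❓❓❓❓❓❓❓❓
❓❓❓❓⬛⬛⬜⬛⬛❓❓❓❓
❓❓❓❓⬛⬛⬜⬛⬛⬛❓❓❓
❓❓❓❓⬛⬛🔴⬛⬛⬛❓❓❓
❓❓❓❓⬜⬜⬜⬜⬜⬜❓❓❓
❓❓❓❓⬜⬜⬜⬜⬜⬛❓❓❓
❓❓❓❓⬜⬜⬜⬜⬜⬛❓❓❓
❓❓❓❓❓❓❓❓❓❓❓❓❓
❓❓❓❓❓❓❓❓❓❓❓❓❓
❓❓❓❓❓❓❓❓❓❓❓❓❓

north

❓❓❓❓❓❓❓❓❓❓❓❓❓
❓❓❓❓❓❓❓❓❓❓❓❓❓
❓❓❓❓❓❓❓❓❓❓❓❓❓
❓❓❓❓❓❓❓❓❓❓❓❓❓
❓❓❓❓⬛⬛⬜⬛⬛❓❓❓❓
❓❓❓❓⬛⬛⬜⬛⬛❓❓❓❓
❓❓❓❓⬛⬛🔴⬛⬛⬛❓❓❓
❓❓❓❓⬛⬛⬜⬛⬛⬛❓❓❓
❓❓❓❓⬜⬜⬜⬜⬜⬜❓❓❓
❓❓❓❓⬜⬜⬜⬜⬜⬛❓❓❓
❓❓❓❓⬜⬜⬜⬜⬜⬛❓❓❓
❓❓❓❓❓❓❓❓❓❓❓❓❓
❓❓❓❓❓❓❓❓❓❓❓❓❓

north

❓❓❓❓❓❓❓❓❓❓❓❓❓
❓❓❓❓❓❓❓❓❓❓❓❓❓
❓❓❓❓❓❓❓❓❓❓❓❓❓
❓❓❓❓❓❓❓❓❓❓❓❓❓
❓❓❓❓⬛⬛⬜⬛⬛❓❓❓❓
❓❓❓❓⬛⬛⬜⬛⬛❓❓❓❓
❓❓❓❓⬛⬛🔴⬛⬛❓❓❓❓
❓❓❓❓⬛⬛⬜⬛⬛⬛❓❓❓
❓❓❓❓⬛⬛⬜⬛⬛⬛❓❓❓
❓❓❓❓⬜⬜⬜⬜⬜⬜❓❓❓
❓❓❓❓⬜⬜⬜⬜⬜⬛❓❓❓
❓❓❓❓⬜⬜⬜⬜⬜⬛❓❓❓
❓❓❓❓❓❓❓❓❓❓❓❓❓

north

❓❓❓❓❓❓❓❓❓❓❓❓❓
❓❓❓❓❓❓❓❓❓❓❓❓❓
❓❓❓❓❓❓❓❓❓❓❓❓❓
❓❓❓❓❓❓❓❓❓❓❓❓❓
❓❓❓❓⬛⬛⬜⬜⬜❓❓❓❓
❓❓❓❓⬛⬛⬜⬛⬛❓❓❓❓
❓❓❓❓⬛⬛🔴⬛⬛❓❓❓❓
❓❓❓❓⬛⬛⬜⬛⬛❓❓❓❓
❓❓❓❓⬛⬛⬜⬛⬛⬛❓❓❓
❓❓❓❓⬛⬛⬜⬛⬛⬛❓❓❓
❓❓❓❓⬜⬜⬜⬜⬜⬜❓❓❓
❓❓❓❓⬜⬜⬜⬜⬜⬛❓❓❓
❓❓❓❓⬜⬜⬜⬜⬜⬛❓❓❓

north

❓❓❓❓❓❓❓❓❓❓❓❓❓
❓❓❓❓❓❓❓❓❓❓❓❓❓
❓❓❓❓❓❓❓❓❓❓❓❓❓
❓❓❓❓❓❓❓❓❓❓❓❓❓
❓❓❓❓⬛⬛⬜⬛⬛❓❓❓❓
❓❓❓❓⬛⬛⬜⬜⬜❓❓❓❓
❓❓❓❓⬛⬛🔴⬛⬛❓❓❓❓
❓❓❓❓⬛⬛⬜⬛⬛❓❓❓❓
❓❓❓❓⬛⬛⬜⬛⬛❓❓❓❓
❓❓❓❓⬛⬛⬜⬛⬛⬛❓❓❓
❓❓❓❓⬛⬛⬜⬛⬛⬛❓❓❓
❓❓❓❓⬜⬜⬜⬜⬜⬜❓❓❓
❓❓❓❓⬜⬜⬜⬜⬜⬛❓❓❓

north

❓❓❓❓❓❓❓❓❓❓❓❓❓
❓❓❓❓❓❓❓❓❓❓❓❓❓
❓❓❓❓❓❓❓❓❓❓❓❓❓
❓❓❓❓❓❓❓❓❓❓❓❓❓
❓❓❓❓⬛⬛⬜⬛⬛❓❓❓❓
❓❓❓❓⬛⬛⬜⬛⬛❓❓❓❓
❓❓❓❓⬛⬛🔴⬜⬜❓❓❓❓
❓❓❓❓⬛⬛⬜⬛⬛❓❓❓❓
❓❓❓❓⬛⬛⬜⬛⬛❓❓❓❓
❓❓❓❓⬛⬛⬜⬛⬛❓❓❓❓
❓❓❓❓⬛⬛⬜⬛⬛⬛❓❓❓
❓❓❓❓⬛⬛⬜⬛⬛⬛❓❓❓
❓❓❓❓⬜⬜⬜⬜⬜⬜❓❓❓

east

❓❓❓❓❓❓❓❓❓❓❓❓❓
❓❓❓❓❓❓❓❓❓❓❓❓❓
❓❓❓❓❓❓❓❓❓❓❓❓❓
❓❓❓❓❓❓❓❓❓❓❓❓❓
❓❓❓⬛⬛⬜⬛⬛⬛❓❓❓❓
❓❓❓⬛⬛⬜⬛⬛⬛❓❓❓❓
❓❓❓⬛⬛⬜🔴⬜⬜❓❓❓❓
❓❓❓⬛⬛⬜⬛⬛⬛❓❓❓❓
❓❓❓⬛⬛⬜⬛⬛⬛❓❓❓❓
❓❓❓⬛⬛⬜⬛⬛❓❓❓❓❓
❓❓❓⬛⬛⬜⬛⬛⬛❓❓❓❓
❓❓❓⬛⬛⬜⬛⬛⬛❓❓❓❓
❓❓❓⬜⬜⬜⬜⬜⬜❓❓❓❓

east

❓❓❓❓❓❓❓❓❓❓❓❓❓
❓❓❓❓❓❓❓❓❓❓❓❓❓
❓❓❓❓❓❓❓❓❓❓❓❓❓
❓❓❓❓❓❓❓❓❓❓❓❓❓
❓❓⬛⬛⬜⬛⬛⬛⬛❓❓❓❓
❓❓⬛⬛⬜⬛⬛⬛⬛❓❓❓❓
❓❓⬛⬛⬜⬜🔴⬜⬜❓❓❓❓
❓❓⬛⬛⬜⬛⬛⬛⬛❓❓❓❓
❓❓⬛⬛⬜⬛⬛⬛⬛❓❓❓❓
❓❓⬛⬛⬜⬛⬛❓❓❓❓❓❓
❓❓⬛⬛⬜⬛⬛⬛❓❓❓❓❓
❓❓⬛⬛⬜⬛⬛⬛❓❓❓❓❓
❓❓⬜⬜⬜⬜⬜⬜❓❓❓❓❓

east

❓❓❓❓❓❓❓❓❓❓❓❓❓
❓❓❓❓❓❓❓❓❓❓❓❓❓
❓❓❓❓❓❓❓❓❓❓❓❓❓
❓❓❓❓❓❓❓❓❓❓❓❓❓
❓⬛⬛⬜⬛⬛⬛⬛⬛❓❓❓❓
❓⬛⬛⬜⬛⬛⬛⬛⬛❓❓❓❓
❓⬛⬛⬜⬜⬜🔴⬜⬜❓❓❓❓
❓⬛⬛⬜⬛⬛⬛⬛⬛❓❓❓❓
❓⬛⬛⬜⬛⬛⬛⬛⬛❓❓❓❓
❓⬛⬛⬜⬛⬛❓❓❓❓❓❓❓
❓⬛⬛⬜⬛⬛⬛❓❓❓❓❓❓
❓⬛⬛⬜⬛⬛⬛❓❓❓❓❓❓
❓⬜⬜⬜⬜⬜⬜❓❓❓❓❓❓

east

❓❓❓❓❓❓❓❓❓❓❓❓❓
❓❓❓❓❓❓❓❓❓❓❓❓❓
❓❓❓❓❓❓❓❓❓❓❓❓❓
❓❓❓❓❓❓❓❓❓❓❓❓❓
⬛⬛⬜⬛⬛⬛⬛⬛⬛❓❓❓❓
⬛⬛⬜⬛⬛⬛⬛⬛⬛❓❓❓❓
⬛⬛⬜⬜⬜⬜🔴⬜⬜❓❓❓❓
⬛⬛⬜⬛⬛⬛⬛⬛⬛❓❓❓❓
⬛⬛⬜⬛⬛⬛⬛⬛⬛❓❓❓❓
⬛⬛⬜⬛⬛❓❓❓❓❓❓❓❓
⬛⬛⬜⬛⬛⬛❓❓❓❓❓❓❓
⬛⬛⬜⬛⬛⬛❓❓❓❓❓❓❓
⬜⬜⬜⬜⬜⬜❓❓❓❓❓❓❓

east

❓❓❓❓❓❓❓❓❓❓❓❓❓
❓❓❓❓❓❓❓❓❓❓❓❓❓
❓❓❓❓❓❓❓❓❓❓❓❓❓
❓❓❓❓❓❓❓❓❓❓❓❓❓
⬛⬜⬛⬛⬛⬛⬛⬛⬛❓❓❓❓
⬛⬜⬛⬛⬛⬛⬛⬛⬛❓❓❓❓
⬛⬜⬜⬜⬜⬜🔴⬜⬜❓❓❓❓
⬛⬜⬛⬛⬛⬛⬛⬛⬛❓❓❓❓
⬛⬜⬛⬛⬛⬛⬛⬛⬛❓❓❓❓
⬛⬜⬛⬛❓❓❓❓❓❓❓❓❓
⬛⬜⬛⬛⬛❓❓❓❓❓❓❓❓
⬛⬜⬛⬛⬛❓❓❓❓❓❓❓❓
⬜⬜⬜⬜⬜❓❓❓❓❓❓❓❓

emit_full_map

⬛⬛⬜⬛⬛⬛⬛⬛⬛⬛
⬛⬛⬜⬛⬛⬛⬛⬛⬛⬛
⬛⬛⬜⬜⬜⬜⬜🔴⬜⬜
⬛⬛⬜⬛⬛⬛⬛⬛⬛⬛
⬛⬛⬜⬛⬛⬛⬛⬛⬛⬛
⬛⬛⬜⬛⬛❓❓❓❓❓
⬛⬛⬜⬛⬛⬛❓❓❓❓
⬛⬛⬜⬛⬛⬛❓❓❓❓
⬜⬜⬜⬜⬜⬜❓❓❓❓
⬜⬜⬜⬜⬜⬛❓❓❓❓
⬜⬜⬜⬜⬜⬛❓❓❓❓

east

❓❓❓❓❓❓❓❓❓❓❓❓❓
❓❓❓❓❓❓❓❓❓❓❓❓❓
❓❓❓❓❓❓❓❓❓❓❓❓❓
❓❓❓❓❓❓❓❓❓❓❓❓❓
⬜⬛⬛⬛⬛⬛⬛⬛⬛❓❓❓❓
⬜⬛⬛⬛⬛⬛⬛⬛⬛❓❓❓❓
⬜⬜⬜⬜⬜⬜🔴⬜⬜❓❓❓❓
⬜⬛⬛⬛⬛⬛⬛⬛⬛❓❓❓❓
⬜⬛⬛⬛⬛⬛⬛⬛⬛❓❓❓❓
⬜⬛⬛❓❓❓❓❓❓❓❓❓❓
⬜⬛⬛⬛❓❓❓❓❓❓❓❓❓
⬜⬛⬛⬛❓❓❓❓❓❓❓❓❓
⬜⬜⬜⬜❓❓❓❓❓❓❓❓❓

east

❓❓❓❓❓❓❓❓❓❓❓❓❓
❓❓❓❓❓❓❓❓❓❓❓❓❓
❓❓❓❓❓❓❓❓❓❓❓❓❓
❓❓❓❓❓❓❓❓❓❓❓❓❓
⬛⬛⬛⬛⬛⬛⬛⬛⬛❓❓❓❓
⬛⬛⬛⬛⬛⬛⬛⬛⬛❓❓❓❓
⬜⬜⬜⬜⬜⬜🔴⬜⬜❓❓❓❓
⬛⬛⬛⬛⬛⬛⬛⬛⬛❓❓❓❓
⬛⬛⬛⬛⬛⬛⬛⬛⬛❓❓❓❓
⬛⬛❓❓❓❓❓❓❓❓❓❓❓
⬛⬛⬛❓❓❓❓❓❓❓❓❓❓
⬛⬛⬛❓❓❓❓❓❓❓❓❓❓
⬜⬜⬜❓❓❓❓❓❓❓❓❓❓

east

❓❓❓❓❓❓❓❓❓❓❓❓❓
❓❓❓❓❓❓❓❓❓❓❓❓❓
❓❓❓❓❓❓❓❓❓❓❓❓❓
❓❓❓❓❓❓❓❓❓❓❓❓❓
⬛⬛⬛⬛⬛⬛⬛⬛⬛❓❓❓❓
⬛⬛⬛⬛⬛⬛⬛⬛⬛❓❓❓❓
⬜⬜⬜⬜⬜⬜🔴⬜⬜❓❓❓❓
⬛⬛⬛⬛⬛⬛⬛⬛⬛❓❓❓❓
⬛⬛⬛⬛⬛⬛⬛⬛⬛❓❓❓❓
⬛❓❓❓❓❓❓❓❓❓❓❓❓
⬛⬛❓❓❓❓❓❓❓❓❓❓❓
⬛⬛❓❓❓❓❓❓❓❓❓❓❓
⬜⬜❓❓❓❓❓❓❓❓❓❓❓

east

❓❓❓❓❓❓❓❓❓❓❓❓❓
❓❓❓❓❓❓❓❓❓❓❓❓❓
❓❓❓❓❓❓❓❓❓❓❓❓❓
❓❓❓❓❓❓❓❓❓❓❓❓❓
⬛⬛⬛⬛⬛⬛⬛⬛⬛❓❓❓❓
⬛⬛⬛⬛⬛⬛⬛⬛⬛❓❓❓❓
⬜⬜⬜⬜⬜⬜🔴⬜⬜❓❓❓❓
⬛⬛⬛⬛⬛⬛⬛⬛⬛❓❓❓❓
⬛⬛⬛⬛⬛⬛⬛⬛⬛❓❓❓❓
❓❓❓❓❓❓❓❓❓❓❓❓❓
⬛❓❓❓❓❓❓❓❓❓❓❓❓
⬛❓❓❓❓❓❓❓❓❓❓❓❓
⬜❓❓❓❓❓❓❓❓❓❓❓❓

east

❓❓❓❓❓❓❓❓❓❓❓❓❓
❓❓❓❓❓❓❓❓❓❓❓❓❓
❓❓❓❓❓❓❓❓❓❓❓❓❓
❓❓❓❓❓❓❓❓❓❓❓❓❓
⬛⬛⬛⬛⬛⬛⬛⬛⬛❓❓❓❓
⬛⬛⬛⬛⬛⬛⬛⬛⬛❓❓❓❓
⬜⬜⬜⬜⬜⬜🔴⬜⬜❓❓❓❓
⬛⬛⬛⬛⬛⬛⬛⬛⬛❓❓❓❓
⬛⬛⬛⬛⬛⬛⬛⬛⬛❓❓❓❓
❓❓❓❓❓❓❓❓❓❓❓❓❓
❓❓❓❓❓❓❓❓❓❓❓❓❓
❓❓❓❓❓❓❓❓❓❓❓❓❓
❓❓❓❓❓❓❓❓❓❓❓❓❓

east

❓❓❓❓❓❓❓❓❓❓❓❓❓
❓❓❓❓❓❓❓❓❓❓❓❓❓
❓❓❓❓❓❓❓❓❓❓❓❓❓
❓❓❓❓❓❓❓❓❓❓❓❓❓
⬛⬛⬛⬛⬛⬛⬛⬛⬛❓❓❓❓
⬛⬛⬛⬛⬛⬛⬛⬛⬛❓❓❓❓
⬜⬜⬜⬜⬜⬜🔴⬜⬜❓❓❓❓
⬛⬛⬛⬛⬛⬛⬛⬛⬛❓❓❓❓
⬛⬛⬛⬛⬛⬛⬛⬛⬛❓❓❓❓
❓❓❓❓❓❓❓❓❓❓❓❓❓
❓❓❓❓❓❓❓❓❓❓❓❓❓
❓❓❓❓❓❓❓❓❓❓❓❓❓
❓❓❓❓❓❓❓❓❓❓❓❓❓

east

❓❓❓❓❓❓❓❓❓❓❓❓❓
❓❓❓❓❓❓❓❓❓❓❓❓❓
❓❓❓❓❓❓❓❓❓❓❓❓❓
❓❓❓❓❓❓❓❓❓❓❓❓❓
⬛⬛⬛⬛⬛⬛⬛⬛⬜❓❓❓❓
⬛⬛⬛⬛⬛⬛⬛⬛⬜❓❓❓❓
⬜⬜⬜⬜⬜⬜🔴⬜⬜❓❓❓❓
⬛⬛⬛⬛⬛⬛⬛⬛⬜❓❓❓❓
⬛⬛⬛⬛⬛⬛⬛⬛⬜❓❓❓❓
❓❓❓❓❓❓❓❓❓❓❓❓❓
❓❓❓❓❓❓❓❓❓❓❓❓❓
❓❓❓❓❓❓❓❓❓❓❓❓❓
❓❓❓❓❓❓❓❓❓❓❓❓❓

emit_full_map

⬛⬛⬜⬛⬛⬛⬛⬛⬛⬛⬛⬛⬛⬛⬛⬛⬜
⬛⬛⬜⬛⬛⬛⬛⬛⬛⬛⬛⬛⬛⬛⬛⬛⬜
⬛⬛⬜⬜⬜⬜⬜⬜⬜⬜⬜⬜⬜⬜🔴⬜⬜
⬛⬛⬜⬛⬛⬛⬛⬛⬛⬛⬛⬛⬛⬛⬛⬛⬜
⬛⬛⬜⬛⬛⬛⬛⬛⬛⬛⬛⬛⬛⬛⬛⬛⬜
⬛⬛⬜⬛⬛❓❓❓❓❓❓❓❓❓❓❓❓
⬛⬛⬜⬛⬛⬛❓❓❓❓❓❓❓❓❓❓❓
⬛⬛⬜⬛⬛⬛❓❓❓❓❓❓❓❓❓❓❓
⬜⬜⬜⬜⬜⬜❓❓❓❓❓❓❓❓❓❓❓
⬜⬜⬜⬜⬜⬛❓❓❓❓❓❓❓❓❓❓❓
⬜⬜⬜⬜⬜⬛❓❓❓❓❓❓❓❓❓❓❓


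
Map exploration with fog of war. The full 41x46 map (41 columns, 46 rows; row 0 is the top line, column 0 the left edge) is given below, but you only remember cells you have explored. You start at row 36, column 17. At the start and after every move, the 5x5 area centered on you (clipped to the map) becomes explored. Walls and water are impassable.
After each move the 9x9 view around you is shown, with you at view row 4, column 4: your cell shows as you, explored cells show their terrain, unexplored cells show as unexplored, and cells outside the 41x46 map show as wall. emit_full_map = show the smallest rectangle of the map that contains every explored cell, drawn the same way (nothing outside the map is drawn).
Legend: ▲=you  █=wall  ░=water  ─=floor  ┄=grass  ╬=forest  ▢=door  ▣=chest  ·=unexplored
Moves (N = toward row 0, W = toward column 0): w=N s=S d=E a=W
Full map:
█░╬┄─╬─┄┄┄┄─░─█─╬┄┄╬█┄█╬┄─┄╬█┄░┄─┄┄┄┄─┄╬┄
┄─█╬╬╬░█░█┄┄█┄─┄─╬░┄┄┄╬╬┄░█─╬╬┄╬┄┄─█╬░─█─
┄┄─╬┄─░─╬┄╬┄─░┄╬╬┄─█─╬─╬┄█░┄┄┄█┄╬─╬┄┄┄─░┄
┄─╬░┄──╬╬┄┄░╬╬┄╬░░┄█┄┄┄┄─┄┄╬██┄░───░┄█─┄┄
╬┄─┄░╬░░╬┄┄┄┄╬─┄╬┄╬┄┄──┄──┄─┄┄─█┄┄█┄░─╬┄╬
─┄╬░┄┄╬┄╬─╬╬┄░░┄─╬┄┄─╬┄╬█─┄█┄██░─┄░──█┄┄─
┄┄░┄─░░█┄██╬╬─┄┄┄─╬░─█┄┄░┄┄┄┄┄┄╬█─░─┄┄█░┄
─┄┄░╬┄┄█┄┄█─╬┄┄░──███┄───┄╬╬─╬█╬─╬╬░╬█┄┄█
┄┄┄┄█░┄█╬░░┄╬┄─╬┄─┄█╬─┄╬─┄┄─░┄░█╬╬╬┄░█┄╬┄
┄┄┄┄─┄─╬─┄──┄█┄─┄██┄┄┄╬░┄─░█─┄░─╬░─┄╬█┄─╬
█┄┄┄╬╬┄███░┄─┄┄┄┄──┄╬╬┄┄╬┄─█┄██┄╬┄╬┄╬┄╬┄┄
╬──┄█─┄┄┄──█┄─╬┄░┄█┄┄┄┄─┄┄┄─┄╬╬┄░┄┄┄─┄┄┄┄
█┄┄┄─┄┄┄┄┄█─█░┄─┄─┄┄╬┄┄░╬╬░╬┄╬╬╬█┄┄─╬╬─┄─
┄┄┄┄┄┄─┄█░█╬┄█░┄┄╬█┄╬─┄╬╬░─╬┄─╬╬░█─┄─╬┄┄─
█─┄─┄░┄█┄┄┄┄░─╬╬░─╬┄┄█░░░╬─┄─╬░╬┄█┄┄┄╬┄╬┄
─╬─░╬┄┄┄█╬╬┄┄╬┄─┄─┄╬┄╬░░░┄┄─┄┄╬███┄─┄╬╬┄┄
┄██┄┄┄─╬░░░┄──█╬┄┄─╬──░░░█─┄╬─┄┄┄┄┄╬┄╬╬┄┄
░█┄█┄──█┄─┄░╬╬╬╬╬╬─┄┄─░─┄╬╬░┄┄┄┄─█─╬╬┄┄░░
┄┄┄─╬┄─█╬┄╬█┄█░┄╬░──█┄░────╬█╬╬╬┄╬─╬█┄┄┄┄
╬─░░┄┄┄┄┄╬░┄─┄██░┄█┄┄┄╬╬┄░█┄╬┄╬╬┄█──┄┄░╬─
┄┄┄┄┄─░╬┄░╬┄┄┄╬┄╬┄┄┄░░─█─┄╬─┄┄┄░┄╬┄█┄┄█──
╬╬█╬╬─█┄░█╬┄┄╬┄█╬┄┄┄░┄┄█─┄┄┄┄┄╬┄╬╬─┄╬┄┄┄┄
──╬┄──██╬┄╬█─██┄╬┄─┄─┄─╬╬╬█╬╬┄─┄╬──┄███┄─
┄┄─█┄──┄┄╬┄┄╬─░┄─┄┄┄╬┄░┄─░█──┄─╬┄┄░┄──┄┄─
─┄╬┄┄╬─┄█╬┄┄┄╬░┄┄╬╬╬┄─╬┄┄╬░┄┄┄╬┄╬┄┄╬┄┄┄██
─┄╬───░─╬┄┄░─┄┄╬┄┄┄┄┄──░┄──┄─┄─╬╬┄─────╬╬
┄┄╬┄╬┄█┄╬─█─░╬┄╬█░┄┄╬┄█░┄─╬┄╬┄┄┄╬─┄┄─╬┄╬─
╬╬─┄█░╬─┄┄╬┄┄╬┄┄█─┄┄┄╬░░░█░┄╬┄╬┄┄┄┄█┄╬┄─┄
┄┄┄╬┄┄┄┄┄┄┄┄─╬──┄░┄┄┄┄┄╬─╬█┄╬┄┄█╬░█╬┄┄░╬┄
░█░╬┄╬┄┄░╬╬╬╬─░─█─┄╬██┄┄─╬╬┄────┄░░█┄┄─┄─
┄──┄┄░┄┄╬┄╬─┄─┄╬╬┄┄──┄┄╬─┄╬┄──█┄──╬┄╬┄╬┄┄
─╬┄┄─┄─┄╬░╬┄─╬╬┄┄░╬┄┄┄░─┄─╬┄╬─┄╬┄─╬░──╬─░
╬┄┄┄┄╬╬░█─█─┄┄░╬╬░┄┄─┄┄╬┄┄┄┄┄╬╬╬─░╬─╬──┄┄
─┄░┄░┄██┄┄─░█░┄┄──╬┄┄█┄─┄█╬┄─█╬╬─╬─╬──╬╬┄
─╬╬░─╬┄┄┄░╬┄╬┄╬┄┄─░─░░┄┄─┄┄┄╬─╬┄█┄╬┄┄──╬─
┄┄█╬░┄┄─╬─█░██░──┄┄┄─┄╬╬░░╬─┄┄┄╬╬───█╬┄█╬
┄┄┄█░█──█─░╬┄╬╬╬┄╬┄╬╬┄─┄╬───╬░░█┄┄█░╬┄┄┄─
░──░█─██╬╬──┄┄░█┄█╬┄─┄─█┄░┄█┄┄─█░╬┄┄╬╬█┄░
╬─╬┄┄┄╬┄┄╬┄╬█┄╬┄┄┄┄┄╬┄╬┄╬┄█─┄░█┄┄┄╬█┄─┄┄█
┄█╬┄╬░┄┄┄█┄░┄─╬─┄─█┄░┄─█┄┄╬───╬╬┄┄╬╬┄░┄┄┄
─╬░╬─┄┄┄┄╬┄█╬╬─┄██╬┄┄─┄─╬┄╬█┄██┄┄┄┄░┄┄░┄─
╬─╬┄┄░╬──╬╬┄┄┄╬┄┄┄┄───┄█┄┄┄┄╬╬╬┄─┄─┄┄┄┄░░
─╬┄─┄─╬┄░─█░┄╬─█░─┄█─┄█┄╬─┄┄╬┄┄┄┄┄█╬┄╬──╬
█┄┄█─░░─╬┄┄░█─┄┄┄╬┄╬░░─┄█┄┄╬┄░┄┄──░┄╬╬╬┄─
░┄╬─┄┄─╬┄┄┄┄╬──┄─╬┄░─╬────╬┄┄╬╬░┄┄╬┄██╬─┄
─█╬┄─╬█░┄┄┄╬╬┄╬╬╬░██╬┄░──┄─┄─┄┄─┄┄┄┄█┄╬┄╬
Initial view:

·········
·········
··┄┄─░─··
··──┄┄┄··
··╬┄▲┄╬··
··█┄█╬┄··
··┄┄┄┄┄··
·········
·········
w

·········
·········
··┄──╬┄··
··┄┄─░─··
··──▲┄┄··
··╬┄╬┄╬··
··█┄█╬┄··
··┄┄┄┄┄··
·········

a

·········
·········
··┄┄──╬┄·
··╬┄┄─░─·
··░─▲┄┄┄·
··╬╬┄╬┄╬·
··░█┄█╬┄·
···┄┄┄┄┄·
·········

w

·········
·········
··░╬╬░┄··
··┄┄──╬┄·
··╬┄▲─░─·
··░──┄┄┄·
··╬╬┄╬┄╬·
··░█┄█╬┄·
···┄┄┄┄┄·

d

·········
·········
·░╬╬░┄┄··
·┄┄──╬┄··
·╬┄┄▲░─··
·░──┄┄┄··
·╬╬┄╬┄╬··
·░█┄█╬┄··
··┄┄┄┄┄··

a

·········
·········
··░╬╬░┄┄·
··┄┄──╬┄·
··╬┄▲─░─·
··░──┄┄┄·
··╬╬┄╬┄╬·
··░█┄█╬┄·
···┄┄┄┄┄·

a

·········
·········
··┄░╬╬░┄┄
··░┄┄──╬┄
··┄╬▲┄─░─
··█░──┄┄┄
··╬╬╬┄╬┄╬
···░█┄█╬┄
····┄┄┄┄┄

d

·········
·········
·┄░╬╬░┄┄·
·░┄┄──╬┄·
·┄╬┄▲─░─·
·█░──┄┄┄·
·╬╬╬┄╬┄╬·
··░█┄█╬┄·
···┄┄┄┄┄·

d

·········
·········
┄░╬╬░┄┄··
░┄┄──╬┄··
┄╬┄┄▲░─··
█░──┄┄┄··
╬╬╬┄╬┄╬··
·░█┄█╬┄··
··┄┄┄┄┄··

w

·········
·········
··┄┄░╬┄··
┄░╬╬░┄┄··
░┄┄─▲╬┄··
┄╬┄┄─░─··
█░──┄┄┄··
╬╬╬┄╬┄╬··
·░█┄█╬┄··

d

·········
·········
·┄┄░╬┄┄··
░╬╬░┄┄─··
┄┄──▲┄┄··
╬┄┄─░─░··
░──┄┄┄─··
╬╬┄╬┄╬···
░█┄█╬┄···

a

·········
·········
··┄┄░╬┄┄·
┄░╬╬░┄┄─·
░┄┄─▲╬┄┄·
┄╬┄┄─░─░·
█░──┄┄┄─·
╬╬╬┄╬┄╬··
·░█┄█╬┄··

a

·········
·········
··╬┄┄░╬┄┄
·┄░╬╬░┄┄─
·░┄┄▲─╬┄┄
·┄╬┄┄─░─░
·█░──┄┄┄─
·╬╬╬┄╬┄╬·
··░█┄█╬┄·

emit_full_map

·╬┄┄░╬┄┄
┄░╬╬░┄┄─
░┄┄▲─╬┄┄
┄╬┄┄─░─░
█░──┄┄┄─
╬╬╬┄╬┄╬·
·░█┄█╬┄·
··┄┄┄┄┄·

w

·········
·········
··┄╬╬┄┄··
··╬┄┄░╬┄┄
·┄░╬▲░┄┄─
·░┄┄──╬┄┄
·┄╬┄┄─░─░
·█░──┄┄┄─
·╬╬╬┄╬┄╬·

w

·········
·········
··░─█─┄··
··┄╬╬┄┄··
··╬┄▲░╬┄┄
·┄░╬╬░┄┄─
·░┄┄──╬┄┄
·┄╬┄┄─░─░
·█░──┄┄┄─

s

·········
··░─█─┄··
··┄╬╬┄┄··
··╬┄┄░╬┄┄
·┄░╬▲░┄┄─
·░┄┄──╬┄┄
·┄╬┄┄─░─░
·█░──┄┄┄─
·╬╬╬┄╬┄╬·

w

·········
·········
··░─█─┄··
··┄╬╬┄┄··
··╬┄▲░╬┄┄
·┄░╬╬░┄┄─
·░┄┄──╬┄┄
·┄╬┄┄─░─░
·█░──┄┄┄─

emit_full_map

·░─█─┄··
·┄╬╬┄┄··
·╬┄▲░╬┄┄
┄░╬╬░┄┄─
░┄┄──╬┄┄
┄╬┄┄─░─░
█░──┄┄┄─
╬╬╬┄╬┄╬·
·░█┄█╬┄·
··┄┄┄┄┄·

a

·········
·········
··─░─█─┄·
··─┄╬╬┄┄·
··╬╬▲┄░╬┄
··┄░╬╬░┄┄
··░┄┄──╬┄
··┄╬┄┄─░─
··█░──┄┄┄

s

·········
··─░─█─┄·
··─┄╬╬┄┄·
··╬╬┄┄░╬┄
··┄░▲╬░┄┄
··░┄┄──╬┄
··┄╬┄┄─░─
··█░──┄┄┄
··╬╬╬┄╬┄╬

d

·········
·─░─█─┄··
·─┄╬╬┄┄··
·╬╬┄┄░╬┄┄
·┄░╬▲░┄┄─
·░┄┄──╬┄┄
·┄╬┄┄─░─░
·█░──┄┄┄─
·╬╬╬┄╬┄╬·

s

·─░─█─┄··
·─┄╬╬┄┄··
·╬╬┄┄░╬┄┄
·┄░╬╬░┄┄─
·░┄┄▲─╬┄┄
·┄╬┄┄─░─░
·█░──┄┄┄─
·╬╬╬┄╬┄╬·
··░█┄█╬┄·

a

··─░─█─┄·
··─┄╬╬┄┄·
··╬╬┄┄░╬┄
··┄░╬╬░┄┄
··░┄▲──╬┄
··┄╬┄┄─░─
··█░──┄┄┄
··╬╬╬┄╬┄╬
···░█┄█╬┄

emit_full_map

─░─█─┄··
─┄╬╬┄┄··
╬╬┄┄░╬┄┄
┄░╬╬░┄┄─
░┄▲──╬┄┄
┄╬┄┄─░─░
█░──┄┄┄─
╬╬╬┄╬┄╬·
·░█┄█╬┄·
··┄┄┄┄┄·

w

·········
··─░─█─┄·
··─┄╬╬┄┄·
··╬╬┄┄░╬┄
··┄░▲╬░┄┄
··░┄┄──╬┄
··┄╬┄┄─░─
··█░──┄┄┄
··╬╬╬┄╬┄╬

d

·········
·─░─█─┄··
·─┄╬╬┄┄··
·╬╬┄┄░╬┄┄
·┄░╬▲░┄┄─
·░┄┄──╬┄┄
·┄╬┄┄─░─░
·█░──┄┄┄─
·╬╬╬┄╬┄╬·
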